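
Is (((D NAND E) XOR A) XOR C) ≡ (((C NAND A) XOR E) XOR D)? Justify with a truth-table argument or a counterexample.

No. Counterexample: with A=0, E=0, D=0, C=1, Expression 1 = 0 but Expression 2 = 1.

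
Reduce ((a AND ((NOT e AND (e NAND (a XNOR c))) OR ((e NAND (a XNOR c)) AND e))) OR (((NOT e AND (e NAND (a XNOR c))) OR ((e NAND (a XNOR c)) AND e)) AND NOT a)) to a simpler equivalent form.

By distribution ((E AND v) OR (E AND NOT v) = E) then distribution ((E AND v) OR (E AND NOT v) = E):
= (e NAND (a XNOR c))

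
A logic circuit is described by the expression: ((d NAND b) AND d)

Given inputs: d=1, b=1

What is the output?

Substituting: ((1 NAND 1) AND 1)
= 0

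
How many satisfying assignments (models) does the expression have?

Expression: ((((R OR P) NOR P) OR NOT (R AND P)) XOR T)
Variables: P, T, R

Satisfying assignments: (0,0,0), (0,0,1), (1,0,0), (1,1,1)
Count: 4 out of 8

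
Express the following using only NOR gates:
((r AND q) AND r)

((((r NOR r) NOR (q NOR q)) NOR ((r NOR r) NOR (q NOR q))) NOR (r NOR r))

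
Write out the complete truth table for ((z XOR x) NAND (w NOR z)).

z | w | x | Output
------------------
0 | 0 | 0 | 1
0 | 0 | 1 | 0
0 | 1 | 0 | 1
0 | 1 | 1 | 1
1 | 0 | 0 | 1
1 | 0 | 1 | 1
1 | 1 | 0 | 1
1 | 1 | 1 | 1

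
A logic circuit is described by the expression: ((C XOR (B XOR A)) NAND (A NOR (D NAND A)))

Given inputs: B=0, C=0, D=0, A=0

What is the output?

Substituting: ((0 XOR (0 XOR 0)) NAND (0 NOR (0 NAND 0)))
= 1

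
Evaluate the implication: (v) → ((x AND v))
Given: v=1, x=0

Antecedent (v) = 1; consequent ((x AND v)) = 0.
1 → 0 = 0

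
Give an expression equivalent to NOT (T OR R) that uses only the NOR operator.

(((T NOR R) NOR (T NOR R)) NOR ((T NOR R) NOR (T NOR R)))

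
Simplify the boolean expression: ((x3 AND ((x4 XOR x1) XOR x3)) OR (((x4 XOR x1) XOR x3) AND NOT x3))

By distribution ((E AND v) OR (E AND NOT v) = E):
= ((x4 XOR x1) XOR x3)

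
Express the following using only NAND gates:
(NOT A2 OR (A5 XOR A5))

(((A2 NAND A2) NAND (A2 NAND A2)) NAND (((A5 NAND (A5 NAND A5)) NAND (A5 NAND (A5 NAND A5))) NAND ((A5 NAND (A5 NAND A5)) NAND (A5 NAND (A5 NAND A5)))))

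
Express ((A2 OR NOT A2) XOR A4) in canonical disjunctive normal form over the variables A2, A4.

(NOT A2 AND NOT A4) OR (A2 AND NOT A4)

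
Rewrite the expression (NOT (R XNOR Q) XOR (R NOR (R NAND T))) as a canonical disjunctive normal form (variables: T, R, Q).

(NOT T AND NOT R AND Q) OR (NOT T AND R AND NOT Q) OR (T AND NOT R AND Q) OR (T AND R AND NOT Q)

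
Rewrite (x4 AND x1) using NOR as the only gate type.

((x4 NOR x4) NOR (x1 NOR x1))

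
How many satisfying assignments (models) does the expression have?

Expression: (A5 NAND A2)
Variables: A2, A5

Satisfying assignments: (0,0), (0,1), (1,0)
Count: 3 out of 4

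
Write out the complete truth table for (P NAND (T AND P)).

P | T | Output
--------------
0 | 0 | 1
0 | 1 | 1
1 | 0 | 1
1 | 1 | 0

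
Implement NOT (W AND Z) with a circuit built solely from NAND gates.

(((W NAND Z) NAND (W NAND Z)) NAND ((W NAND Z) NAND (W NAND Z)))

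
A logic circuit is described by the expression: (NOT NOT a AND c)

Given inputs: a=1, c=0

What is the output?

Substituting: (NOT NOT 1 AND 0)
= 0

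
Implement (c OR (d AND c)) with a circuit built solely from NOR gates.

((c NOR ((d NOR d) NOR (c NOR c))) NOR (c NOR ((d NOR d) NOR (c NOR c))))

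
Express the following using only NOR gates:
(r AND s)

((r NOR r) NOR (s NOR s))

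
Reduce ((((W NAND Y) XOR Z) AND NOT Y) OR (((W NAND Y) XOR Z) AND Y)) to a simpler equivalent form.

By distribution ((E AND v) OR (E AND NOT v) = E):
= ((W NAND Y) XOR Z)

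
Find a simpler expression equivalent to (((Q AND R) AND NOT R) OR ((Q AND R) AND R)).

By distribution ((E AND v) OR (E AND NOT v) = E):
= (Q AND R)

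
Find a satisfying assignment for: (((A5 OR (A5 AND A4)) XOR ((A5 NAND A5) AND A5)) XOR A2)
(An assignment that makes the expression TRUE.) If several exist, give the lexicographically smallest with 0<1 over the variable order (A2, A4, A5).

A2=0, A4=0, A5=1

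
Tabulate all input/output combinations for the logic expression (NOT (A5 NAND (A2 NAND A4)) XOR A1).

A2 | A1 | A4 | A5 | Output
--------------------------
0 | 0 | 0 | 0 | 0
0 | 0 | 0 | 1 | 1
0 | 0 | 1 | 0 | 0
0 | 0 | 1 | 1 | 1
0 | 1 | 0 | 0 | 1
0 | 1 | 0 | 1 | 0
0 | 1 | 1 | 0 | 1
0 | 1 | 1 | 1 | 0
1 | 0 | 0 | 0 | 0
1 | 0 | 0 | 1 | 1
1 | 0 | 1 | 0 | 0
1 | 0 | 1 | 1 | 0
1 | 1 | 0 | 0 | 1
1 | 1 | 0 | 1 | 0
1 | 1 | 1 | 0 | 1
1 | 1 | 1 | 1 | 1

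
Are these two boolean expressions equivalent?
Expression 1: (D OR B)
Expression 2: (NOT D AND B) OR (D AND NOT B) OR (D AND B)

Yes, they are equivalent — the two output columns agree on all 4 assignments:
D | B | Expression 1 | Expression 2
-----------------------------------
0 | 0 | 0 | 0
0 | 1 | 1 | 1
1 | 0 | 1 | 1
1 | 1 | 1 | 1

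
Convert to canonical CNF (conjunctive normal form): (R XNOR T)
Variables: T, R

(T OR NOT R) AND (NOT T OR R)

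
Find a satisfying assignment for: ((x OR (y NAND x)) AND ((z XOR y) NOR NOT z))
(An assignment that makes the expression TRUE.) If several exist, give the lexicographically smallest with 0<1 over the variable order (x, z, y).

x=0, z=1, y=1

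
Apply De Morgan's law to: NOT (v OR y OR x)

NOT v AND NOT y AND NOT x
De Morgan's: NOT(OR of terms) = AND of negations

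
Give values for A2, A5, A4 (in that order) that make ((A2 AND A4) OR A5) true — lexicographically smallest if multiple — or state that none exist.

A2=0, A5=1, A4=0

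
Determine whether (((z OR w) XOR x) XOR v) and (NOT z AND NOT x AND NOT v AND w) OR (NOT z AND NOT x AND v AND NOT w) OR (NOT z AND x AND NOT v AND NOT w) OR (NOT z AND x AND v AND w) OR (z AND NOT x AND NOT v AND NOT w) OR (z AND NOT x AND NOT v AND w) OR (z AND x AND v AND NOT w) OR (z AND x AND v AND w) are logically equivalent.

Yes, they are equivalent — the two output columns agree on all 16 assignments:
z | x | v | w | Expression 1 | Expression 2
-------------------------------------------
0 | 0 | 0 | 0 | 0 | 0
0 | 0 | 0 | 1 | 1 | 1
0 | 0 | 1 | 0 | 1 | 1
0 | 0 | 1 | 1 | 0 | 0
0 | 1 | 0 | 0 | 1 | 1
0 | 1 | 0 | 1 | 0 | 0
0 | 1 | 1 | 0 | 0 | 0
0 | 1 | 1 | 1 | 1 | 1
1 | 0 | 0 | 0 | 1 | 1
1 | 0 | 0 | 1 | 1 | 1
1 | 0 | 1 | 0 | 0 | 0
1 | 0 | 1 | 1 | 0 | 0
1 | 1 | 0 | 0 | 0 | 0
1 | 1 | 0 | 1 | 0 | 0
1 | 1 | 1 | 0 | 1 | 1
1 | 1 | 1 | 1 | 1 | 1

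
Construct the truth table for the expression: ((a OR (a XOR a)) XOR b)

a | b | Output
--------------
0 | 0 | 0
0 | 1 | 1
1 | 0 | 1
1 | 1 | 0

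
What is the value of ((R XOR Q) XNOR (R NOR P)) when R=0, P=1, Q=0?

Substituting: ((0 XOR 0) XNOR (0 NOR 1))
= 1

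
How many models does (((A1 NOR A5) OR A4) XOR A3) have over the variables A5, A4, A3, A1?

Satisfying assignments: (0,0,0,0), (0,0,1,1), (0,1,0,0), (0,1,0,1), (1,0,1,0), (1,0,1,1), (1,1,0,0), (1,1,0,1)
Count: 8 out of 16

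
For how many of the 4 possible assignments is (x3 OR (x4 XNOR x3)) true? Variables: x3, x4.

Satisfying assignments: (0,0), (1,0), (1,1)
Count: 3 out of 4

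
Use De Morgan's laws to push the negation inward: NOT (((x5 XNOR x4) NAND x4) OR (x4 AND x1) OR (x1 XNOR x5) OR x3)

NOT ((x5 XNOR x4) NAND x4) AND NOT (x4 AND x1) AND NOT (x1 XNOR x5) AND NOT x3
De Morgan's: NOT(OR of terms) = AND of negations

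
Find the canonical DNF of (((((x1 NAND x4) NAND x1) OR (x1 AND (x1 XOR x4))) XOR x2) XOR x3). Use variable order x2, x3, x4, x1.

(NOT x2 AND NOT x3 AND NOT x4 AND NOT x1) OR (NOT x2 AND NOT x3 AND NOT x4 AND x1) OR (NOT x2 AND NOT x3 AND x4 AND NOT x1) OR (NOT x2 AND NOT x3 AND x4 AND x1) OR (x2 AND x3 AND NOT x4 AND NOT x1) OR (x2 AND x3 AND NOT x4 AND x1) OR (x2 AND x3 AND x4 AND NOT x1) OR (x2 AND x3 AND x4 AND x1)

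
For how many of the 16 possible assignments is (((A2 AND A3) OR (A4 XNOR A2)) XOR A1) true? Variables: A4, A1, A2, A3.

Satisfying assignments: (0,0,0,0), (0,0,0,1), (0,0,1,1), (0,1,1,0), (1,0,1,0), (1,0,1,1), (1,1,0,0), (1,1,0,1)
Count: 8 out of 16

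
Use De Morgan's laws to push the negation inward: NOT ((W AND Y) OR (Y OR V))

NOT (W AND Y) AND NOT (Y OR V)
De Morgan's: NOT(OR of terms) = AND of negations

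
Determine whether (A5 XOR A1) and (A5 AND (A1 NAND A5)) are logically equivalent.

No. Counterexample: with A1=1, A5=0, Expression 1 = 1 but Expression 2 = 0.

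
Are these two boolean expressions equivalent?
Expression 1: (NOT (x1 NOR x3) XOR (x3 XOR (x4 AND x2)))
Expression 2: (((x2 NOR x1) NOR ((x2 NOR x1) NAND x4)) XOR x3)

No. Counterexample: with x4=0, x1=0, x3=1, x2=0, Expression 1 = 0 but Expression 2 = 1.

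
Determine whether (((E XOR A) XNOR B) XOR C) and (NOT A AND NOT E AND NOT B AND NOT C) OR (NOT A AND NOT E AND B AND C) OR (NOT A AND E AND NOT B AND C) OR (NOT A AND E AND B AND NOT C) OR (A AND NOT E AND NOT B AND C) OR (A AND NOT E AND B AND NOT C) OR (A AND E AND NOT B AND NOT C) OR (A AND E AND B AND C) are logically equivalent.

Yes, they are equivalent — the two output columns agree on all 16 assignments:
A | E | B | C | Expression 1 | Expression 2
-------------------------------------------
0 | 0 | 0 | 0 | 1 | 1
0 | 0 | 0 | 1 | 0 | 0
0 | 0 | 1 | 0 | 0 | 0
0 | 0 | 1 | 1 | 1 | 1
0 | 1 | 0 | 0 | 0 | 0
0 | 1 | 0 | 1 | 1 | 1
0 | 1 | 1 | 0 | 1 | 1
0 | 1 | 1 | 1 | 0 | 0
1 | 0 | 0 | 0 | 0 | 0
1 | 0 | 0 | 1 | 1 | 1
1 | 0 | 1 | 0 | 1 | 1
1 | 0 | 1 | 1 | 0 | 0
1 | 1 | 0 | 0 | 1 | 1
1 | 1 | 0 | 1 | 0 | 0
1 | 1 | 1 | 0 | 0 | 0
1 | 1 | 1 | 1 | 1 | 1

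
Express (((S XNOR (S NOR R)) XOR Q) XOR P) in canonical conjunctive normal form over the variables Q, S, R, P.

(Q OR S OR R OR P) AND (Q OR S OR NOT R OR NOT P) AND (Q OR NOT S OR R OR P) AND (Q OR NOT S OR NOT R OR P) AND (NOT Q OR S OR R OR NOT P) AND (NOT Q OR S OR NOT R OR P) AND (NOT Q OR NOT S OR R OR NOT P) AND (NOT Q OR NOT S OR NOT R OR NOT P)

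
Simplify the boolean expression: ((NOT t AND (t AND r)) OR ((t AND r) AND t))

By distribution ((E AND v) OR (E AND NOT v) = E):
= (t AND r)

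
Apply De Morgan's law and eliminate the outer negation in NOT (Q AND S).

NOT Q OR NOT S
De Morgan's: NOT(AND of terms) = OR of negations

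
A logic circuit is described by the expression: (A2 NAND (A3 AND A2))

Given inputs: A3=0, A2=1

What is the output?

Substituting: (1 NAND (0 AND 1))
= 1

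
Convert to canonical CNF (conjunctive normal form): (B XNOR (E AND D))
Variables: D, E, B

(D OR E OR NOT B) AND (D OR NOT E OR NOT B) AND (NOT D OR E OR NOT B) AND (NOT D OR NOT E OR B)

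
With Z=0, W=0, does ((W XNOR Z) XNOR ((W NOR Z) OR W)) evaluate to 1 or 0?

Substituting: ((0 XNOR 0) XNOR ((0 NOR 0) OR 0))
= 1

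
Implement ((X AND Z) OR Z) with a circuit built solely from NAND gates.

((((X NAND Z) NAND (X NAND Z)) NAND ((X NAND Z) NAND (X NAND Z))) NAND (Z NAND Z))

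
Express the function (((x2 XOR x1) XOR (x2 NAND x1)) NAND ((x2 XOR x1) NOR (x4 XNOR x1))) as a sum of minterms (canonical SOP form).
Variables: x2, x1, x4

Σm(0, 2, 3, 4, 5, 6, 7) = (NOT x2 AND NOT x1 AND NOT x4) OR (NOT x2 AND x1 AND NOT x4) OR (NOT x2 AND x1 AND x4) OR (x2 AND NOT x1 AND NOT x4) OR (x2 AND NOT x1 AND x4) OR (x2 AND x1 AND NOT x4) OR (x2 AND x1 AND x4)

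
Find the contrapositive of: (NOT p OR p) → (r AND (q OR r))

Contrapositive: NOT (r AND (q OR r)) → NOT (NOT p OR p)
Note: A statement and its contrapositive are logically equivalent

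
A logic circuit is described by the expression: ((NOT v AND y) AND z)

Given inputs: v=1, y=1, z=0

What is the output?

Substituting: ((NOT 1 AND 1) AND 0)
= 0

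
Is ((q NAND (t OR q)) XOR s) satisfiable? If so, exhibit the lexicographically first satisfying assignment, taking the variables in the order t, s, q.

t=0, s=0, q=0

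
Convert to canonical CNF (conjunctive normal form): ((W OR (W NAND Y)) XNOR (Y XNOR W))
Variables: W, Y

(W OR NOT Y) AND (NOT W OR Y)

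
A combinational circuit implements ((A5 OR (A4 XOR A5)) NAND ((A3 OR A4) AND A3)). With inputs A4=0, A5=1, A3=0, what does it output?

Substituting: ((1 OR (0 XOR 1)) NAND ((0 OR 0) AND 0))
= 1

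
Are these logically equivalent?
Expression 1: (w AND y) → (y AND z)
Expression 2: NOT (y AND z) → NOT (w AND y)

Yes, Contrapositive is always equivalent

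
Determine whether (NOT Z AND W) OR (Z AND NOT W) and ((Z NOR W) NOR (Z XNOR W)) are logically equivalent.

Yes, they are equivalent — the two output columns agree on all 4 assignments:
Z | W | Expression 1 | Expression 2
-----------------------------------
0 | 0 | 0 | 0
0 | 1 | 1 | 1
1 | 0 | 1 | 1
1 | 1 | 0 | 0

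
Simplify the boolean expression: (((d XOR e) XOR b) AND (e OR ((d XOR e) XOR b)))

By absorption (E AND (E OR v) = E):
= ((d XOR e) XOR b)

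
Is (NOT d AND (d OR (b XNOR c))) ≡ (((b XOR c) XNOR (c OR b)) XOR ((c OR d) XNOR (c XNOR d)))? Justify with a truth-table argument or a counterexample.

No. Counterexample: with d=0, c=0, b=1, Expression 1 = 0 but Expression 2 = 1.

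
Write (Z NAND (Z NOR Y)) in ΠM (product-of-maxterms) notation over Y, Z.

ΠM() = TRUE (no maxterms)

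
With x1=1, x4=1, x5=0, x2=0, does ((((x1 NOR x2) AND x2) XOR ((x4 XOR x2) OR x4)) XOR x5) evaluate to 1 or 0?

Substituting: ((((1 NOR 0) AND 0) XOR ((1 XOR 0) OR 1)) XOR 0)
= 1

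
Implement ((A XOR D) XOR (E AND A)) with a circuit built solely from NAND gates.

((((A NAND (A NAND D)) NAND (D NAND (A NAND D))) NAND (((A NAND (A NAND D)) NAND (D NAND (A NAND D))) NAND ((E NAND A) NAND (E NAND A)))) NAND (((E NAND A) NAND (E NAND A)) NAND (((A NAND (A NAND D)) NAND (D NAND (A NAND D))) NAND ((E NAND A) NAND (E NAND A)))))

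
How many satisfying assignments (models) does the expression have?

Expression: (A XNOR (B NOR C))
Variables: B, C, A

Satisfying assignments: (0,0,1), (0,1,0), (1,0,0), (1,1,0)
Count: 4 out of 8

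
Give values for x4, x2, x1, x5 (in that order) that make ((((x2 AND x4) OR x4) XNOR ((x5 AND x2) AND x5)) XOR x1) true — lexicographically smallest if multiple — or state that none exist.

x4=0, x2=0, x1=0, x5=0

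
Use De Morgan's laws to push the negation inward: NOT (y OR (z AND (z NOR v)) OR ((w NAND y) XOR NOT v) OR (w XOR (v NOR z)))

NOT y AND NOT (z AND (z NOR v)) AND NOT ((w NAND y) XOR NOT v) AND NOT (w XOR (v NOR z))
De Morgan's: NOT(OR of terms) = AND of negations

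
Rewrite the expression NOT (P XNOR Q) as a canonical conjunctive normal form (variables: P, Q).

(P OR Q) AND (NOT P OR NOT Q)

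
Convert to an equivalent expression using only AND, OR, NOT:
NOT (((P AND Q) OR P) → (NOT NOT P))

((P AND Q) OR P) AND NOT P
(Negated implication: NOT(A → B) = A AND NOT B)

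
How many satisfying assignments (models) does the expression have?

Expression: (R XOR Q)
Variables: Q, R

Satisfying assignments: (0,1), (1,0)
Count: 2 out of 4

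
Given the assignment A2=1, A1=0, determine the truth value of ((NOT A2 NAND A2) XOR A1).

Substituting: ((NOT 1 NAND 1) XOR 0)
= 1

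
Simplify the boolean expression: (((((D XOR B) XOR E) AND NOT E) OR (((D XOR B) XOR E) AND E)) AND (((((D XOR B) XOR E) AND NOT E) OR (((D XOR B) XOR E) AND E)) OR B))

By absorption (E AND (E OR v) = E) then distribution ((E AND v) OR (E AND NOT v) = E):
= ((D XOR B) XOR E)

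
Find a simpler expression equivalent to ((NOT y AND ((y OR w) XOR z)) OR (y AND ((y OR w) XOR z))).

By distribution ((E AND v) OR (E AND NOT v) = E):
= ((y OR w) XOR z)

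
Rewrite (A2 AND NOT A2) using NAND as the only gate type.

((A2 NAND (A2 NAND A2)) NAND (A2 NAND (A2 NAND A2)))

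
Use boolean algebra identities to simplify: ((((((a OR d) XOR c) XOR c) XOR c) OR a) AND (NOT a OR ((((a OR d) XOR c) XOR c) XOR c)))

By distribution ((E OR v) AND (E OR NOT v) = E) then XOR self-cancellation ((E XOR v) XOR v = E):
= ((a OR d) XOR c)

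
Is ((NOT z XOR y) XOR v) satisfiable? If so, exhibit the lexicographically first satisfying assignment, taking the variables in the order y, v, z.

y=0, v=0, z=0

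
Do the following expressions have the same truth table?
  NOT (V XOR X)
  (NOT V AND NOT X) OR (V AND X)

Yes, they are equivalent — the two output columns agree on all 4 assignments:
V | X | Expression 1 | Expression 2
-----------------------------------
0 | 0 | 1 | 1
0 | 1 | 0 | 0
1 | 0 | 0 | 0
1 | 1 | 1 | 1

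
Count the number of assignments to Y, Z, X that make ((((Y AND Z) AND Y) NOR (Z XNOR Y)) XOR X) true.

Satisfying assignments: (0,0,1), (0,1,0), (1,0,0), (1,1,1)
Count: 4 out of 8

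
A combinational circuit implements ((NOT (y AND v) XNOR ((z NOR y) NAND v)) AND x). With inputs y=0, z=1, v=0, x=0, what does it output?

Substituting: ((NOT (0 AND 0) XNOR ((1 NOR 0) NAND 0)) AND 0)
= 0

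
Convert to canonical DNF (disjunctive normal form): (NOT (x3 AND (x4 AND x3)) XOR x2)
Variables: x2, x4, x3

(NOT x2 AND NOT x4 AND NOT x3) OR (NOT x2 AND NOT x4 AND x3) OR (NOT x2 AND x4 AND NOT x3) OR (x2 AND x4 AND x3)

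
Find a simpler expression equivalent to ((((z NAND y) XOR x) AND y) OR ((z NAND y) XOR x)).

By absorption (E OR (E AND v) = E):
= ((z NAND y) XOR x)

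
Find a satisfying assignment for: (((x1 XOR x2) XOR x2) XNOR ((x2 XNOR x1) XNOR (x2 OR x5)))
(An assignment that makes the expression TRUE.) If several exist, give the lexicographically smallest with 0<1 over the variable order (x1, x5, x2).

x1=0, x5=0, x2=0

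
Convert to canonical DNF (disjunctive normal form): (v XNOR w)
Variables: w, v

(NOT w AND NOT v) OR (w AND v)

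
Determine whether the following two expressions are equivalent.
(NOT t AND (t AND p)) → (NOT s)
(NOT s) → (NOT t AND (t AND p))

No, Converse is not equivalent to original (counterexample: p=0, s=0, t=0)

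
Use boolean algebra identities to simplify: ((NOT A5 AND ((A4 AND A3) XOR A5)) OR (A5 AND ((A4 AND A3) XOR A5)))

By distribution ((E AND v) OR (E AND NOT v) = E):
= ((A4 AND A3) XOR A5)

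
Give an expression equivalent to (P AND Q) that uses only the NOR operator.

((P NOR P) NOR (Q NOR Q))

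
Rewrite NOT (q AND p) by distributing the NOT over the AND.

NOT q OR NOT p
De Morgan's: NOT(AND of terms) = OR of negations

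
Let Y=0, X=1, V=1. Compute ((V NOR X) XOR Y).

Substituting: ((1 NOR 1) XOR 0)
= 0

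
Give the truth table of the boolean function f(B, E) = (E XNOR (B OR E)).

B | E | Output
--------------
0 | 0 | 1
0 | 1 | 1
1 | 0 | 0
1 | 1 | 1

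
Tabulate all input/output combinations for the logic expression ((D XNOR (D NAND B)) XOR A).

D | A | B | Output
------------------
0 | 0 | 0 | 0
0 | 0 | 1 | 0
0 | 1 | 0 | 1
0 | 1 | 1 | 1
1 | 0 | 0 | 1
1 | 0 | 1 | 0
1 | 1 | 0 | 0
1 | 1 | 1 | 1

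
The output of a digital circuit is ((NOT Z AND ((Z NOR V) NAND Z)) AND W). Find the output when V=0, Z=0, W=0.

Substituting: ((NOT 0 AND ((0 NOR 0) NAND 0)) AND 0)
= 0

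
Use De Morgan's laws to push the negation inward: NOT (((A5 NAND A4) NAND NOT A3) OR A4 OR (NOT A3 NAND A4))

NOT ((A5 NAND A4) NAND NOT A3) AND NOT A4 AND NOT (NOT A3 NAND A4)
De Morgan's: NOT(OR of terms) = AND of negations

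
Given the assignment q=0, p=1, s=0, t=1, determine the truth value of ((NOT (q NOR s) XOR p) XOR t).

Substituting: ((NOT (0 NOR 0) XOR 1) XOR 1)
= 0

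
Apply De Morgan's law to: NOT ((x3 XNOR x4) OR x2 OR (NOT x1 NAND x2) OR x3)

NOT (x3 XNOR x4) AND NOT x2 AND NOT (NOT x1 NAND x2) AND NOT x3
De Morgan's: NOT(OR of terms) = AND of negations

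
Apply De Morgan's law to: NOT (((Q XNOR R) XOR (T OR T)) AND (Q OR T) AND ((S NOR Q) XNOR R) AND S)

NOT ((Q XNOR R) XOR (T OR T)) OR NOT (Q OR T) OR NOT ((S NOR Q) XNOR R) OR NOT S
De Morgan's: NOT(AND of terms) = OR of negations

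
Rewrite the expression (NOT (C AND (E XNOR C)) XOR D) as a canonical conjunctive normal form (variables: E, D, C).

(E OR NOT D OR C) AND (E OR NOT D OR NOT C) AND (NOT E OR D OR NOT C) AND (NOT E OR NOT D OR C)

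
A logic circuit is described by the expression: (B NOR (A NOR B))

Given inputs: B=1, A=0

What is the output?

Substituting: (1 NOR (0 NOR 1))
= 0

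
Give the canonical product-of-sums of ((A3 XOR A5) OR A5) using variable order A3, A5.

ΠM(0) = (A3 OR A5)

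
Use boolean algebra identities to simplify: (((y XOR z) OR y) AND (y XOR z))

By absorption (E AND (E OR v) = E):
= (y XOR z)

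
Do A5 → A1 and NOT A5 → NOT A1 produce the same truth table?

No, Inverse is not equivalent to original (counterexample: A3=0, A1=0, A5=1)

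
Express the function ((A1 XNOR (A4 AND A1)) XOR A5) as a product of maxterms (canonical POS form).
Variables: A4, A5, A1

ΠM(1, 2, 6, 7) = (A4 OR A5 OR NOT A1) AND (A4 OR NOT A5 OR A1) AND (NOT A4 OR NOT A5 OR A1) AND (NOT A4 OR NOT A5 OR NOT A1)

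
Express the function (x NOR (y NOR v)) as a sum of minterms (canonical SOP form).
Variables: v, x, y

Σm(1, 4, 5) = (NOT v AND NOT x AND y) OR (v AND NOT x AND NOT y) OR (v AND NOT x AND y)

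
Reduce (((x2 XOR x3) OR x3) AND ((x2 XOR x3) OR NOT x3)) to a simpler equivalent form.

By distribution ((E OR v) AND (E OR NOT v) = E):
= (x2 XOR x3)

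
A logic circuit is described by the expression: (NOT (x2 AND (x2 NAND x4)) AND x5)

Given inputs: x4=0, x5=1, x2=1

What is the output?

Substituting: (NOT (1 AND (1 NAND 0)) AND 1)
= 0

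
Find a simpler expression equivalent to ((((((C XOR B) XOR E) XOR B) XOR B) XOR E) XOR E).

By XOR self-cancellation ((E XOR v) XOR v = E) then XOR self-cancellation ((E XOR v) XOR v = E):
= ((C XOR B) XOR E)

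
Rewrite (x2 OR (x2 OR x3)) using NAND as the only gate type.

((x2 NAND x2) NAND (((x2 NAND x2) NAND (x3 NAND x3)) NAND ((x2 NAND x2) NAND (x3 NAND x3))))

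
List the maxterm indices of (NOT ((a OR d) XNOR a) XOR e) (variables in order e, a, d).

ΠM(0, 2, 3, 5) = (e OR a OR d) AND (e OR NOT a OR d) AND (e OR NOT a OR NOT d) AND (NOT e OR a OR NOT d)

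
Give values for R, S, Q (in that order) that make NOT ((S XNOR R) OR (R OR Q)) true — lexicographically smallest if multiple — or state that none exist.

R=0, S=1, Q=0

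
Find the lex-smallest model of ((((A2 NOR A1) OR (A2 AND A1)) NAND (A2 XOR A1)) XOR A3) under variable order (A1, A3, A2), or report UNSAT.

A1=0, A3=0, A2=0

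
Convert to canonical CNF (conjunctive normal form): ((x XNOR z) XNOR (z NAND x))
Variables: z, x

(z OR NOT x) AND (NOT z OR x) AND (NOT z OR NOT x)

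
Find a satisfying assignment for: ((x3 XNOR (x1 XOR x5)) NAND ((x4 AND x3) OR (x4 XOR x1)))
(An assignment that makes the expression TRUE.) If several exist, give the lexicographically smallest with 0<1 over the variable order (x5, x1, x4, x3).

x5=0, x1=0, x4=0, x3=0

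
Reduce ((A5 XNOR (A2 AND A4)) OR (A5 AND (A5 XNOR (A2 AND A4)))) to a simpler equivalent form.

By absorption (E OR (E AND v) = E):
= (A5 XNOR (A2 AND A4))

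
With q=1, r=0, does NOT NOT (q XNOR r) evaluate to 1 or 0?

Substituting: NOT NOT (1 XNOR 0)
= 0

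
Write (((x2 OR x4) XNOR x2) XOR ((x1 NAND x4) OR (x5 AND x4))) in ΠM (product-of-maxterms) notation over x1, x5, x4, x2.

ΠM(0, 1, 3, 4, 5, 7, 8, 9, 10, 12, 13, 15) = (x1 OR x5 OR x4 OR x2) AND (x1 OR x5 OR x4 OR NOT x2) AND (x1 OR x5 OR NOT x4 OR NOT x2) AND (x1 OR NOT x5 OR x4 OR x2) AND (x1 OR NOT x5 OR x4 OR NOT x2) AND (x1 OR NOT x5 OR NOT x4 OR NOT x2) AND (NOT x1 OR x5 OR x4 OR x2) AND (NOT x1 OR x5 OR x4 OR NOT x2) AND (NOT x1 OR x5 OR NOT x4 OR x2) AND (NOT x1 OR NOT x5 OR x4 OR x2) AND (NOT x1 OR NOT x5 OR x4 OR NOT x2) AND (NOT x1 OR NOT x5 OR NOT x4 OR NOT x2)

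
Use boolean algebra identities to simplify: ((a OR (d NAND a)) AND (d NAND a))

By absorption (E AND (E OR v) = E):
= (d NAND a)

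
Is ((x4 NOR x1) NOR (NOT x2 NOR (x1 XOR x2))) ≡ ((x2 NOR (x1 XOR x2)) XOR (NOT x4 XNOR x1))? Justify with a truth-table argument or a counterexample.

No. Counterexample: with x2=0, x1=0, x4=0, Expression 1 = 0 but Expression 2 = 1.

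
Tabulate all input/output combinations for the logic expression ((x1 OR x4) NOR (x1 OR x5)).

x4 | x5 | x1 | Output
---------------------
0 | 0 | 0 | 1
0 | 0 | 1 | 0
0 | 1 | 0 | 0
0 | 1 | 1 | 0
1 | 0 | 0 | 0
1 | 0 | 1 | 0
1 | 1 | 0 | 0
1 | 1 | 1 | 0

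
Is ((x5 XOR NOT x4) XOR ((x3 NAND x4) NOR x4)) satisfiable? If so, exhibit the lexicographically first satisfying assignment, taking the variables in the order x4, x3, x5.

x4=0, x3=0, x5=0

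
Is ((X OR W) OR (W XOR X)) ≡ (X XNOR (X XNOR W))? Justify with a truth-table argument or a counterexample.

No. Counterexample: with X=1, W=0, Expression 1 = 1 but Expression 2 = 0.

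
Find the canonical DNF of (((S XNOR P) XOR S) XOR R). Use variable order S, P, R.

(NOT S AND NOT P AND NOT R) OR (NOT S AND P AND R) OR (S AND NOT P AND NOT R) OR (S AND P AND R)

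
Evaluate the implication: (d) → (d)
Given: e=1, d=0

Antecedent (d) = 0; consequent (d) = 0.
0 → 0 = 1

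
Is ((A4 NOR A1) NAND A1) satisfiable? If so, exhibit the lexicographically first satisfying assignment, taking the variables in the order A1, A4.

A1=0, A4=0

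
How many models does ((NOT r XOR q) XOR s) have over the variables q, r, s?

Satisfying assignments: (0,0,0), (0,1,1), (1,0,1), (1,1,0)
Count: 4 out of 8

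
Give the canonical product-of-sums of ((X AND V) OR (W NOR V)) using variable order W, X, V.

ΠM(1, 4, 5, 6) = (W OR X OR NOT V) AND (NOT W OR X OR V) AND (NOT W OR X OR NOT V) AND (NOT W OR NOT X OR V)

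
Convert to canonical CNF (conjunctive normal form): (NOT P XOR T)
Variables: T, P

(T OR NOT P) AND (NOT T OR P)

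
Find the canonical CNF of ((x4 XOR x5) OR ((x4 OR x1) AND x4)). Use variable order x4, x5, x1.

(x4 OR x5 OR x1) AND (x4 OR x5 OR NOT x1)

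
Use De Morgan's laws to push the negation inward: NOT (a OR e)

NOT a AND NOT e
De Morgan's: NOT(OR of terms) = AND of negations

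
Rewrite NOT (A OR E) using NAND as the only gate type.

(((A NAND A) NAND (E NAND E)) NAND ((A NAND A) NAND (E NAND E)))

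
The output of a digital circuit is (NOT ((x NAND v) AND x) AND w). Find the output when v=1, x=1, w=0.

Substituting: (NOT ((1 NAND 1) AND 1) AND 0)
= 0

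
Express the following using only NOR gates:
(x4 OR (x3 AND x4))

((x4 NOR ((x3 NOR x3) NOR (x4 NOR x4))) NOR (x4 NOR ((x3 NOR x3) NOR (x4 NOR x4))))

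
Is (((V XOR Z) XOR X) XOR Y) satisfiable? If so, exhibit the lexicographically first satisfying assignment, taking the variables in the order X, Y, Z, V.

X=0, Y=0, Z=0, V=1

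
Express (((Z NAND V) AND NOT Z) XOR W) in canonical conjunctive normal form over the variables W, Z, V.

(W OR NOT Z OR V) AND (W OR NOT Z OR NOT V) AND (NOT W OR Z OR V) AND (NOT W OR Z OR NOT V)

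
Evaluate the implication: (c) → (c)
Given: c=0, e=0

Antecedent (c) = 0; consequent (c) = 0.
0 → 0 = 1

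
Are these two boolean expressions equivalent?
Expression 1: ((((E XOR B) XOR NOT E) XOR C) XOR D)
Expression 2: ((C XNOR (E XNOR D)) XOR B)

No. Counterexample: with C=0, D=0, E=0, B=0, Expression 1 = 1 but Expression 2 = 0.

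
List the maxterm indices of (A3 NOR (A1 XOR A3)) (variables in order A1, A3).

ΠM(1, 2, 3) = (A1 OR NOT A3) AND (NOT A1 OR A3) AND (NOT A1 OR NOT A3)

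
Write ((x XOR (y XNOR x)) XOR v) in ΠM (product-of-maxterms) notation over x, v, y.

ΠM(1, 2, 5, 6) = (x OR v OR NOT y) AND (x OR NOT v OR y) AND (NOT x OR v OR NOT y) AND (NOT x OR NOT v OR y)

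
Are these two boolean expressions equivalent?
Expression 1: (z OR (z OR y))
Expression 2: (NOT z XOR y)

No. Counterexample: with y=0, z=0, Expression 1 = 0 but Expression 2 = 1.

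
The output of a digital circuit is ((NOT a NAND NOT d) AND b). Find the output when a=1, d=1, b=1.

Substituting: ((NOT 1 NAND NOT 1) AND 1)
= 1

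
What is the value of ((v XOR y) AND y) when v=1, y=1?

Substituting: ((1 XOR 1) AND 1)
= 0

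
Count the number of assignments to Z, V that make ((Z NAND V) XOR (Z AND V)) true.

Satisfying assignments: (0,0), (0,1), (1,0), (1,1)
Count: 4 out of 4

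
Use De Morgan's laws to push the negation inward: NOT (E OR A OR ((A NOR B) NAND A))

NOT E AND NOT A AND NOT ((A NOR B) NAND A)
De Morgan's: NOT(OR of terms) = AND of negations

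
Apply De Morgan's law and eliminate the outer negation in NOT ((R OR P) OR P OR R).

NOT (R OR P) AND NOT P AND NOT R
De Morgan's: NOT(OR of terms) = AND of negations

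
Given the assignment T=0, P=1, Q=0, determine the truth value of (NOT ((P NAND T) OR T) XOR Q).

Substituting: (NOT ((1 NAND 0) OR 0) XOR 0)
= 0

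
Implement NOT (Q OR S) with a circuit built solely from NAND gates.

(((Q NAND Q) NAND (S NAND S)) NAND ((Q NAND Q) NAND (S NAND S)))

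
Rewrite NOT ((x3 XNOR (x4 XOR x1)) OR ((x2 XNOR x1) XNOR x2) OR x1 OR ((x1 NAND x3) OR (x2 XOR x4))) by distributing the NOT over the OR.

NOT (x3 XNOR (x4 XOR x1)) AND NOT ((x2 XNOR x1) XNOR x2) AND NOT x1 AND NOT ((x1 NAND x3) OR (x2 XOR x4))
De Morgan's: NOT(OR of terms) = AND of negations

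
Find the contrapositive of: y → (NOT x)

Contrapositive: x → NOT y
Note: A statement and its contrapositive are logically equivalent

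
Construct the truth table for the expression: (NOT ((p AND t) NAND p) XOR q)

t | q | p | Output
------------------
0 | 0 | 0 | 0
0 | 0 | 1 | 0
0 | 1 | 0 | 1
0 | 1 | 1 | 1
1 | 0 | 0 | 0
1 | 0 | 1 | 1
1 | 1 | 0 | 1
1 | 1 | 1 | 0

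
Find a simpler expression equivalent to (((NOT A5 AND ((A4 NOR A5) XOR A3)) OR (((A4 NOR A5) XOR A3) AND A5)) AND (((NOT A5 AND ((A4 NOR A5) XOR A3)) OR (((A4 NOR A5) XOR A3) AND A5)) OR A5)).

By absorption (E AND (E OR v) = E) then distribution ((E AND v) OR (E AND NOT v) = E):
= ((A4 NOR A5) XOR A3)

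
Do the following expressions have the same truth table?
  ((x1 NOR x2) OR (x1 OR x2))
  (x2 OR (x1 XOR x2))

No. Counterexample: with x2=0, x1=0, Expression 1 = 1 but Expression 2 = 0.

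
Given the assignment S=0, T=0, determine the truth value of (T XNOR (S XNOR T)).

Substituting: (0 XNOR (0 XNOR 0))
= 0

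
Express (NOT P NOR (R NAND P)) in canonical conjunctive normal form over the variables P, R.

(P OR R) AND (P OR NOT R) AND (NOT P OR R)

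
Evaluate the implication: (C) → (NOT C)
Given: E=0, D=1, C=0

Antecedent (C) = 0; consequent (NOT C) = 1.
0 → 1 = 1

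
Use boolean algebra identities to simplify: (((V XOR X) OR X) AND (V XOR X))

By absorption (E AND (E OR v) = E):
= (V XOR X)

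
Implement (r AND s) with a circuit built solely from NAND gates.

((r NAND s) NAND (r NAND s))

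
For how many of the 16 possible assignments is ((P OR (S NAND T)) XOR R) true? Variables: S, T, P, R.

Satisfying assignments: (0,0,0,0), (0,0,1,0), (0,1,0,0), (0,1,1,0), (1,0,0,0), (1,0,1,0), (1,1,0,1), (1,1,1,0)
Count: 8 out of 16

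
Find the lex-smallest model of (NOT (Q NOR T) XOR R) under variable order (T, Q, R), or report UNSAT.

T=0, Q=0, R=1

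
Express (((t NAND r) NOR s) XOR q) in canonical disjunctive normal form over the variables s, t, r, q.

(NOT s AND NOT t AND NOT r AND q) OR (NOT s AND NOT t AND r AND q) OR (NOT s AND t AND NOT r AND q) OR (NOT s AND t AND r AND NOT q) OR (s AND NOT t AND NOT r AND q) OR (s AND NOT t AND r AND q) OR (s AND t AND NOT r AND q) OR (s AND t AND r AND q)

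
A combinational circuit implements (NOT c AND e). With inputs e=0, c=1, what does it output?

Substituting: (NOT 1 AND 0)
= 0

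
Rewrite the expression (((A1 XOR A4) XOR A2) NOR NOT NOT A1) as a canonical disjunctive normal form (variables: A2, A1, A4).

(NOT A2 AND NOT A1 AND NOT A4) OR (A2 AND NOT A1 AND A4)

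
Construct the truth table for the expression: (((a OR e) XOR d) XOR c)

e | d | a | c | Output
----------------------
0 | 0 | 0 | 0 | 0
0 | 0 | 0 | 1 | 1
0 | 0 | 1 | 0 | 1
0 | 0 | 1 | 1 | 0
0 | 1 | 0 | 0 | 1
0 | 1 | 0 | 1 | 0
0 | 1 | 1 | 0 | 0
0 | 1 | 1 | 1 | 1
1 | 0 | 0 | 0 | 1
1 | 0 | 0 | 1 | 0
1 | 0 | 1 | 0 | 1
1 | 0 | 1 | 1 | 0
1 | 1 | 0 | 0 | 0
1 | 1 | 0 | 1 | 1
1 | 1 | 1 | 0 | 0
1 | 1 | 1 | 1 | 1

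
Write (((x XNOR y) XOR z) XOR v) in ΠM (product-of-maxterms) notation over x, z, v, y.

ΠM(1, 2, 4, 7, 8, 11, 13, 14) = (x OR z OR v OR NOT y) AND (x OR z OR NOT v OR y) AND (x OR NOT z OR v OR y) AND (x OR NOT z OR NOT v OR NOT y) AND (NOT x OR z OR v OR y) AND (NOT x OR z OR NOT v OR NOT y) AND (NOT x OR NOT z OR v OR NOT y) AND (NOT x OR NOT z OR NOT v OR y)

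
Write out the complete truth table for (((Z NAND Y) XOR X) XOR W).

Y | Z | X | W | Output
----------------------
0 | 0 | 0 | 0 | 1
0 | 0 | 0 | 1 | 0
0 | 0 | 1 | 0 | 0
0 | 0 | 1 | 1 | 1
0 | 1 | 0 | 0 | 1
0 | 1 | 0 | 1 | 0
0 | 1 | 1 | 0 | 0
0 | 1 | 1 | 1 | 1
1 | 0 | 0 | 0 | 1
1 | 0 | 0 | 1 | 0
1 | 0 | 1 | 0 | 0
1 | 0 | 1 | 1 | 1
1 | 1 | 0 | 0 | 0
1 | 1 | 0 | 1 | 1
1 | 1 | 1 | 0 | 1
1 | 1 | 1 | 1 | 0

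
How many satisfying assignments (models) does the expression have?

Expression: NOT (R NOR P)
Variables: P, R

Satisfying assignments: (0,1), (1,0), (1,1)
Count: 3 out of 4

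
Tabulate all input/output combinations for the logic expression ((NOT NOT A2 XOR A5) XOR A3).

A5 | A3 | A2 | Output
---------------------
0 | 0 | 0 | 0
0 | 0 | 1 | 1
0 | 1 | 0 | 1
0 | 1 | 1 | 0
1 | 0 | 0 | 1
1 | 0 | 1 | 0
1 | 1 | 0 | 0
1 | 1 | 1 | 1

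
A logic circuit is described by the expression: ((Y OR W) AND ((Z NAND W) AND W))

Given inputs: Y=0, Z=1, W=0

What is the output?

Substituting: ((0 OR 0) AND ((1 NAND 0) AND 0))
= 0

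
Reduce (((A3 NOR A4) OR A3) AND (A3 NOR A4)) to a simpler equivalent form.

By absorption (E AND (E OR v) = E):
= (A3 NOR A4)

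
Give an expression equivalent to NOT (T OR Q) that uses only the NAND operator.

(((T NAND T) NAND (Q NAND Q)) NAND ((T NAND T) NAND (Q NAND Q)))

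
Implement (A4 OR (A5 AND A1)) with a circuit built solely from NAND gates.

((A4 NAND A4) NAND (((A5 NAND A1) NAND (A5 NAND A1)) NAND ((A5 NAND A1) NAND (A5 NAND A1))))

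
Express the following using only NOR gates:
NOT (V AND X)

(((V NOR V) NOR (X NOR X)) NOR ((V NOR V) NOR (X NOR X)))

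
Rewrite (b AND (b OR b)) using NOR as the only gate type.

((b NOR b) NOR (((b NOR b) NOR (b NOR b)) NOR ((b NOR b) NOR (b NOR b))))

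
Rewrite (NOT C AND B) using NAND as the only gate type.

(((C NAND C) NAND B) NAND ((C NAND C) NAND B))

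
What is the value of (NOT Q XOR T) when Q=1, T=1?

Substituting: (NOT 1 XOR 1)
= 1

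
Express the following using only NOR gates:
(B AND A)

((B NOR B) NOR (A NOR A))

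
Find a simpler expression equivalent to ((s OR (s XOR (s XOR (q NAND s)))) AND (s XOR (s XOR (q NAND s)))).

By absorption (E AND (E OR v) = E) then XOR self-cancellation ((E XOR v) XOR v = E):
= (q NAND s)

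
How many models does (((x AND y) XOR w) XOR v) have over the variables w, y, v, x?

Satisfying assignments: (0,0,1,0), (0,0,1,1), (0,1,0,1), (0,1,1,0), (1,0,0,0), (1,0,0,1), (1,1,0,0), (1,1,1,1)
Count: 8 out of 16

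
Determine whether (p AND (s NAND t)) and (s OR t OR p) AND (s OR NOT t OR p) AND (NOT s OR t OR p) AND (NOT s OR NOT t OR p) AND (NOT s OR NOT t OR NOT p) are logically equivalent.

Yes, they are equivalent — the two output columns agree on all 8 assignments:
s | t | p | Expression 1 | Expression 2
---------------------------------------
0 | 0 | 0 | 0 | 0
0 | 0 | 1 | 1 | 1
0 | 1 | 0 | 0 | 0
0 | 1 | 1 | 1 | 1
1 | 0 | 0 | 0 | 0
1 | 0 | 1 | 1 | 1
1 | 1 | 0 | 0 | 0
1 | 1 | 1 | 0 | 0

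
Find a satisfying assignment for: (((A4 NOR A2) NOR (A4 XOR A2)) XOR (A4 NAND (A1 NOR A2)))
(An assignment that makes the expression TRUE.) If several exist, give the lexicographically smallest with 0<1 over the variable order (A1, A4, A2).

A1=0, A4=0, A2=0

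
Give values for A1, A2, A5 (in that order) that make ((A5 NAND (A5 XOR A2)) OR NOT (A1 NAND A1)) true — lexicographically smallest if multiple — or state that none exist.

A1=0, A2=0, A5=0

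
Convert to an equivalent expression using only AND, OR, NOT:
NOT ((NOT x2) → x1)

(NOT x2) AND NOT x1
(Negated implication: NOT(A → B) = A AND NOT B)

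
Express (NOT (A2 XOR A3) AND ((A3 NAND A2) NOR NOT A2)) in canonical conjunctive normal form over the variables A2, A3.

(A2 OR A3) AND (A2 OR NOT A3) AND (NOT A2 OR A3)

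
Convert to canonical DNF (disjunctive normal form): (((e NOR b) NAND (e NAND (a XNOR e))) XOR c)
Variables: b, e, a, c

(NOT b AND NOT e AND NOT a AND c) OR (NOT b AND NOT e AND a AND c) OR (NOT b AND e AND NOT a AND NOT c) OR (NOT b AND e AND a AND NOT c) OR (b AND NOT e AND NOT a AND NOT c) OR (b AND NOT e AND a AND NOT c) OR (b AND e AND NOT a AND NOT c) OR (b AND e AND a AND NOT c)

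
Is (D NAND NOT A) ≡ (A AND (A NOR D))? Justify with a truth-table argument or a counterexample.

No. Counterexample: with A=0, D=0, Expression 1 = 1 but Expression 2 = 0.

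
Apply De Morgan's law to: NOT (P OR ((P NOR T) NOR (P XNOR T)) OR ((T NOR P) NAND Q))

NOT P AND NOT ((P NOR T) NOR (P XNOR T)) AND NOT ((T NOR P) NAND Q)
De Morgan's: NOT(OR of terms) = AND of negations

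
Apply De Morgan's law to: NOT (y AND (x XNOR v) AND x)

NOT y OR NOT (x XNOR v) OR NOT x
De Morgan's: NOT(AND of terms) = OR of negations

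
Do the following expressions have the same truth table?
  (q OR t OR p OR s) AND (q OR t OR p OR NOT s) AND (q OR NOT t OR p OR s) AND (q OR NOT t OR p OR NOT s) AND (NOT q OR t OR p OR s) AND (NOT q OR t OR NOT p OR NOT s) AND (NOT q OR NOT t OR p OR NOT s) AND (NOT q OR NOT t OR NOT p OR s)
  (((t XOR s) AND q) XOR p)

Yes, they are equivalent — the two output columns agree on all 16 assignments:
q | t | p | s | Expression 1 | Expression 2
-------------------------------------------
0 | 0 | 0 | 0 | 0 | 0
0 | 0 | 0 | 1 | 0 | 0
0 | 0 | 1 | 0 | 1 | 1
0 | 0 | 1 | 1 | 1 | 1
0 | 1 | 0 | 0 | 0 | 0
0 | 1 | 0 | 1 | 0 | 0
0 | 1 | 1 | 0 | 1 | 1
0 | 1 | 1 | 1 | 1 | 1
1 | 0 | 0 | 0 | 0 | 0
1 | 0 | 0 | 1 | 1 | 1
1 | 0 | 1 | 0 | 1 | 1
1 | 0 | 1 | 1 | 0 | 0
1 | 1 | 0 | 0 | 1 | 1
1 | 1 | 0 | 1 | 0 | 0
1 | 1 | 1 | 0 | 0 | 0
1 | 1 | 1 | 1 | 1 | 1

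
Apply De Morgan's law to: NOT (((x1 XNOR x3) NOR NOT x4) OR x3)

NOT ((x1 XNOR x3) NOR NOT x4) AND NOT x3
De Morgan's: NOT(OR of terms) = AND of negations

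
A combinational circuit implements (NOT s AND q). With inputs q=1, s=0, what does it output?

Substituting: (NOT 0 AND 1)
= 1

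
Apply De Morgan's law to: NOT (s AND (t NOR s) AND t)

NOT s OR NOT (t NOR s) OR NOT t
De Morgan's: NOT(AND of terms) = OR of negations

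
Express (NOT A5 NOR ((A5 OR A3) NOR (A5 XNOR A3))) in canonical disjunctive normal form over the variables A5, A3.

(A5 AND NOT A3) OR (A5 AND A3)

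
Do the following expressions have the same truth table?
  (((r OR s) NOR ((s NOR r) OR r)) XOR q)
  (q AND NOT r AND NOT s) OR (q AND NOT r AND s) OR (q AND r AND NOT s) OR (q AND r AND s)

Yes, they are equivalent — the two output columns agree on all 8 assignments:
q | r | s | Expression 1 | Expression 2
---------------------------------------
0 | 0 | 0 | 0 | 0
0 | 0 | 1 | 0 | 0
0 | 1 | 0 | 0 | 0
0 | 1 | 1 | 0 | 0
1 | 0 | 0 | 1 | 1
1 | 0 | 1 | 1 | 1
1 | 1 | 0 | 1 | 1
1 | 1 | 1 | 1 | 1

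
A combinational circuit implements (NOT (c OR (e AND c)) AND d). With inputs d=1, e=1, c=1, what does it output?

Substituting: (NOT (1 OR (1 AND 1)) AND 1)
= 0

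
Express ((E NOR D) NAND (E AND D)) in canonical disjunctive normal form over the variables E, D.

(NOT E AND NOT D) OR (NOT E AND D) OR (E AND NOT D) OR (E AND D)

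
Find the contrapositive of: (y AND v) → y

Contrapositive: NOT y → NOT (y AND v)
Note: A statement and its contrapositive are logically equivalent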